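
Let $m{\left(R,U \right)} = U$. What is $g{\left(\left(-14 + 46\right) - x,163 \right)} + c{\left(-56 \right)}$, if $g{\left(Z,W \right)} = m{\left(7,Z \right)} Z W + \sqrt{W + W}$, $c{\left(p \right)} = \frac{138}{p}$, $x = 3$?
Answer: $\frac{3838255}{28} + \sqrt{326} \approx 1.371 \cdot 10^{5}$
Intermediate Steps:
$g{\left(Z,W \right)} = W Z^{2} + \sqrt{2} \sqrt{W}$ ($g{\left(Z,W \right)} = Z Z W + \sqrt{W + W} = Z^{2} W + \sqrt{2 W} = W Z^{2} + \sqrt{2} \sqrt{W}$)
$g{\left(\left(-14 + 46\right) - x,163 \right)} + c{\left(-56 \right)} = \left(163 \left(\left(-14 + 46\right) - 3\right)^{2} + \sqrt{2} \sqrt{163}\right) + \frac{138}{-56} = \left(163 \left(32 - 3\right)^{2} + \sqrt{326}\right) + 138 \left(- \frac{1}{56}\right) = \left(163 \cdot 29^{2} + \sqrt{326}\right) - \frac{69}{28} = \left(163 \cdot 841 + \sqrt{326}\right) - \frac{69}{28} = \left(137083 + \sqrt{326}\right) - \frac{69}{28} = \frac{3838255}{28} + \sqrt{326}$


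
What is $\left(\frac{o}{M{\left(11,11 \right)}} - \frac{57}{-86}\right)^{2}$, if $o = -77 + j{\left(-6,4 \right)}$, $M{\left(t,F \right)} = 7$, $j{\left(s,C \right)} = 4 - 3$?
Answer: $\frac{37662769}{362404} \approx 103.92$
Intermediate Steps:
$j{\left(s,C \right)} = 1$
$o = -76$ ($o = -77 + 1 = -76$)
$\left(\frac{o}{M{\left(11,11 \right)}} - \frac{57}{-86}\right)^{2} = \left(- \frac{76}{7} - \frac{57}{-86}\right)^{2} = \left(\left(-76\right) \frac{1}{7} - - \frac{57}{86}\right)^{2} = \left(- \frac{76}{7} + \frac{57}{86}\right)^{2} = \left(- \frac{6137}{602}\right)^{2} = \frac{37662769}{362404}$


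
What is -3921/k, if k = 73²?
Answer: -3921/5329 ≈ -0.73579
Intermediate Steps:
k = 5329
-3921/k = -3921/5329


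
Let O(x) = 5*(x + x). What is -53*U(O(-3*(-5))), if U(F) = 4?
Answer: -212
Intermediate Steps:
O(x) = 10*x (O(x) = 5*(2*x) = 10*x)
-53*U(O(-3*(-5))) = -53*4 = -212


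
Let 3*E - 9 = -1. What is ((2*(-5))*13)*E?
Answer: -1040/3 ≈ -346.67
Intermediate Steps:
E = 8/3 (E = 3 + (⅓)*(-1) = 3 - ⅓ = 8/3 ≈ 2.6667)
((2*(-5))*13)*E = ((2*(-5))*13)*(8/3) = -10*13*(8/3) = -130*8/3 = -1040/3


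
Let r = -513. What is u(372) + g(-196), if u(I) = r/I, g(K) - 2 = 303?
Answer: 37649/124 ≈ 303.62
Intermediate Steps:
g(K) = 305 (g(K) = 2 + 303 = 305)
u(I) = -513/I
u(372) + g(-196) = -513/372 + 305 = -513*1/372 + 305 = -171/124 + 305 = 37649/124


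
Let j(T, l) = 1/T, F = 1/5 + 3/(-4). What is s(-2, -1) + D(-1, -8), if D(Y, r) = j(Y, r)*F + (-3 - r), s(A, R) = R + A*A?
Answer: 171/20 ≈ 8.5500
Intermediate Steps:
F = -11/20 (F = 1*(⅕) + 3*(-¼) = ⅕ - ¾ = -11/20 ≈ -0.55000)
s(A, R) = R + A²
D(Y, r) = -3 - r - 11/(20*Y) (D(Y, r) = -11/20/Y + (-3 - r) = -11/(20*Y) + (-3 - r) = -3 - r - 11/(20*Y))
s(-2, -1) + D(-1, -8) = (-1 + (-2)²) + (-3 - 1*(-8) - 11/20/(-1)) = (-1 + 4) + (-3 + 8 - 11/20*(-1)) = 3 + (-3 + 8 + 11/20) = 3 + 111/20 = 171/20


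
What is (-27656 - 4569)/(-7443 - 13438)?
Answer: 32225/20881 ≈ 1.5433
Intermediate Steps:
(-27656 - 4569)/(-7443 - 13438) = -32225/(-20881) = -32225*(-1/20881) = 32225/20881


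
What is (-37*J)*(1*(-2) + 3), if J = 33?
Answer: -1221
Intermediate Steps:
(-37*J)*(1*(-2) + 3) = (-37*33)*(1*(-2) + 3) = -1221*(-2 + 3) = -1221*1 = -1221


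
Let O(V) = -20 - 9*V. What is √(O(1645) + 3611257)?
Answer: 4*√224777 ≈ 1896.4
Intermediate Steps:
√(O(1645) + 3611257) = √((-20 - 9*1645) + 3611257) = √((-20 - 14805) + 3611257) = √(-14825 + 3611257) = √3596432 = 4*√224777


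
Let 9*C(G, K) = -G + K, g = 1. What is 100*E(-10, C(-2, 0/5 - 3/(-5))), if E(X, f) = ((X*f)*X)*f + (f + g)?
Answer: 78040/81 ≈ 963.46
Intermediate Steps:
C(G, K) = -G/9 + K/9 (C(G, K) = (-G + K)/9 = (K - G)/9 = -G/9 + K/9)
E(X, f) = 1 + f + X²*f² (E(X, f) = ((X*f)*X)*f + (f + 1) = (f*X²)*f + (1 + f) = X²*f² + (1 + f) = 1 + f + X²*f²)
100*E(-10, C(-2, 0/5 - 3/(-5))) = 100*(1 + (-⅑*(-2) + (0/5 - 3/(-5))/9) + (-10)²*(-⅑*(-2) + (0/5 - 3/(-5))/9)²) = 100*(1 + (2/9 + (0*(⅕) - 3*(-⅕))/9) + 100*(2/9 + (0*(⅕) - 3*(-⅕))/9)²) = 100*(1 + (2/9 + (0 + ⅗)/9) + 100*(2/9 + (0 + ⅗)/9)²) = 100*(1 + (2/9 + (⅑)*(⅗)) + 100*(2/9 + (⅑)*(⅗))²) = 100*(1 + (2/9 + 1/15) + 100*(2/9 + 1/15)²) = 100*(1 + 13/45 + 100*(13/45)²) = 100*(1 + 13/45 + 100*(169/2025)) = 100*(1 + 13/45 + 676/81) = 100*(3902/405) = 78040/81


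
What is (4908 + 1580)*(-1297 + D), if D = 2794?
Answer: 9712536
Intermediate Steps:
(4908 + 1580)*(-1297 + D) = (4908 + 1580)*(-1297 + 2794) = 6488*1497 = 9712536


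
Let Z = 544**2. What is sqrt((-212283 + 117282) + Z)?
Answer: sqrt(200935) ≈ 448.26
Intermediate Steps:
Z = 295936
sqrt((-212283 + 117282) + Z) = sqrt((-212283 + 117282) + 295936) = sqrt(-95001 + 295936) = sqrt(200935)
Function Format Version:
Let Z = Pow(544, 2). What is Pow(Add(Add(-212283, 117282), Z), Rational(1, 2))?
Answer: Pow(200935, Rational(1, 2)) ≈ 448.26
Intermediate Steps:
Z = 295936
Pow(Add(Add(-212283, 117282), Z), Rational(1, 2)) = Pow(Add(Add(-212283, 117282), 295936), Rational(1, 2)) = Pow(Add(-95001, 295936), Rational(1, 2)) = Pow(200935, Rational(1, 2))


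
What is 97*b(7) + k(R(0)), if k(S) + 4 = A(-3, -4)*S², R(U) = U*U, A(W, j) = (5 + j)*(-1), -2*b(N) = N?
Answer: -687/2 ≈ -343.50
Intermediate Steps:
b(N) = -N/2
A(W, j) = -5 - j
R(U) = U²
k(S) = -4 - S² (k(S) = -4 + (-5 - 1*(-4))*S² = -4 + (-5 + 4)*S² = -4 - S²)
97*b(7) + k(R(0)) = 97*(-½*7) + (-4 - (0²)²) = 97*(-7/2) + (-4 - 1*0²) = -679/2 + (-4 - 1*0) = -679/2 + (-4 + 0) = -679/2 - 4 = -687/2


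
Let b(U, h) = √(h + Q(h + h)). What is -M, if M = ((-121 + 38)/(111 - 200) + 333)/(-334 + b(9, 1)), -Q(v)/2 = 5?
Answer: 1985296/1985857 + 17832*I/1985857 ≈ 0.99972 + 0.0089795*I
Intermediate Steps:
Q(v) = -10 (Q(v) = -2*5 = -10)
b(U, h) = √(-10 + h) (b(U, h) = √(h - 10) = √(-10 + h))
M = 5944*(-334 - 3*I)/1985857 (M = ((-121 + 38)/(111 - 200) + 333)/(-334 + √(-10 + 1)) = (-83/(-89) + 333)/(-334 + √(-9)) = (-83*(-1/89) + 333)/(-334 + 3*I) = (83/89 + 333)*((-334 - 3*I)/111565) = 29720*((-334 - 3*I)/111565)/89 = 5944*(-334 - 3*I)/1985857 ≈ -0.99972 - 0.0089795*I)
-M = -(-1985296/1985857 - 17832*I/1985857) = 1985296/1985857 + 17832*I/1985857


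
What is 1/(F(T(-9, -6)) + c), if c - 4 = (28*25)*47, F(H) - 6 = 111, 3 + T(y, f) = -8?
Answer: 1/33021 ≈ 3.0284e-5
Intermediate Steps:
T(y, f) = -11 (T(y, f) = -3 - 8 = -11)
F(H) = 117 (F(H) = 6 + 111 = 117)
c = 32904 (c = 4 + (28*25)*47 = 4 + 700*47 = 4 + 32900 = 32904)
1/(F(T(-9, -6)) + c) = 1/(117 + 32904) = 1/33021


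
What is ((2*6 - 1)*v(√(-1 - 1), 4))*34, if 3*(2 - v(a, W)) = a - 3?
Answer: 1122 - 374*I*√2/3 ≈ 1122.0 - 176.31*I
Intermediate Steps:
v(a, W) = 3 - a/3 (v(a, W) = 2 - (a - 3)/3 = 2 - (-3 + a)/3 = 2 + (1 - a/3) = 3 - a/3)
((2*6 - 1)*v(√(-1 - 1), 4))*34 = ((2*6 - 1)*(3 - √(-1 - 1)/3))*34 = ((12 - 1)*(3 - I*√2/3))*34 = (11*(3 - I*√2/3))*34 = (33 - 11*I*√2/3)*34 = 1122 - 374*I*√2/3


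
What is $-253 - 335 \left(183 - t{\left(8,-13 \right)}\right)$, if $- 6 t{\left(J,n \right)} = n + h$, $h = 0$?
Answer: $- \frac{364993}{6} \approx -60832.0$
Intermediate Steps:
$t{\left(J,n \right)} = - \frac{n}{6}$ ($t{\left(J,n \right)} = - \frac{n + 0}{6} = - \frac{n}{6}$)
$-253 - 335 \left(183 - t{\left(8,-13 \right)}\right) = -253 - 335 \left(183 - \left(- \frac{1}{6}\right) \left(-13\right)\right) = -253 - 335 \left(183 - \frac{13}{6}\right) = -253 - \frac{363475}{6} = - \frac{364993}{6}$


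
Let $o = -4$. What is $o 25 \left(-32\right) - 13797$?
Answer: $-10597$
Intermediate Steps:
$o 25 \left(-32\right) - 13797 = \left(-4\right) 25 \left(-32\right) - 13797 = \left(-100\right) \left(-32\right) - 13797 = 3200 - 13797 = -10597$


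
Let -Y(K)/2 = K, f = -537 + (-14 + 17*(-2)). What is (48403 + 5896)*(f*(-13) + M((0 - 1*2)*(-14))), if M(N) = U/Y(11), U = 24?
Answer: 4541731257/11 ≈ 4.1288e+8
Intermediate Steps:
f = -585 (f = -537 + (-14 - 34) = -537 - 48 = -585)
Y(K) = -2*K
M(N) = -12/11 (M(N) = 24/((-2*11)) = 24/(-22) = 24*(-1/22) = -12/11)
(48403 + 5896)*(f*(-13) + M((0 - 1*2)*(-14))) = (48403 + 5896)*(-585*(-13) - 12/11) = 54299*(7605 - 12/11) = 54299*(83643/11) = 4541731257/11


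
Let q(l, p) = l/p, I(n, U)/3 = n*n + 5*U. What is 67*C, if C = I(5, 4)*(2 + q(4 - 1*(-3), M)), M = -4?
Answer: 9045/4 ≈ 2261.3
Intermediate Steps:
I(n, U) = 3*n² + 15*U (I(n, U) = 3*(n*n + 5*U) = 3*(n² + 5*U) = 3*n² + 15*U)
C = 135/4 (C = (3*5² + 15*4)*(2 + (4 - 1*(-3))/(-4)) = (3*25 + 60)*(2 + (4 + 3)*(-¼)) = (75 + 60)*(2 + 7*(-¼)) = 135*(2 - 7/4) = 135*(¼) = 135/4 ≈ 33.750)
67*C = 67*(135/4) = 9045/4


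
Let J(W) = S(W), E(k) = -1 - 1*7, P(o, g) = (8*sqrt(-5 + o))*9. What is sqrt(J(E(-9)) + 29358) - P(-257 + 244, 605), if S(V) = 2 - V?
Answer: 2*sqrt(7342) - 216*I*sqrt(2) ≈ 171.37 - 305.47*I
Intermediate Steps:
P(o, g) = 72*sqrt(-5 + o)
E(k) = -8 (E(k) = -1 - 7 = -8)
J(W) = 2 - W
sqrt(J(E(-9)) + 29358) - P(-257 + 244, 605) = sqrt((2 - 1*(-8)) + 29358) - 72*sqrt(-5 + (-257 + 244)) = sqrt((2 + 8) + 29358) - 72*sqrt(-5 - 13) = sqrt(10 + 29358) - 72*sqrt(-18) = sqrt(29368) - 72*3*I*sqrt(2) = 2*sqrt(7342) - 216*I*sqrt(2)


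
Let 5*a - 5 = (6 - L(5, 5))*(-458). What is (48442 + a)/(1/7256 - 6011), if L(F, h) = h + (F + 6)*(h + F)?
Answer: -706582024/72693025 ≈ -9.7201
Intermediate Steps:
L(F, h) = h + (6 + F)*(F + h)
a = 49927/5 (a = 1 + ((6 - (5**2 + 6*5 + 7*5 + 5*5))*(-458))/5 = 1 + ((6 - (25 + 30 + 35 + 25))*(-458))/5 = 1 + ((6 - 1*115)*(-458))/5 = 1 + ((6 - 115)*(-458))/5 = 1 + (-109*(-458))/5 = 1 + (1/5)*49922 = 1 + 49922/5 = 49927/5 ≈ 9985.4)
(48442 + a)/(1/7256 - 6011) = (48442 + 49927/5)/(1/7256 - 6011) = 292137/(5*(1/7256 - 6011)) = 292137/(5*(-43615815/7256)) = (292137/5)*(-7256/43615815) = -706582024/72693025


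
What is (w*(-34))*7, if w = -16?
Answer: 3808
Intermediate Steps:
(w*(-34))*7 = -16*(-34)*7 = 544*7 = 3808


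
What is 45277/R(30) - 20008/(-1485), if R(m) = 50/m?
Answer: 8072363/297 ≈ 27180.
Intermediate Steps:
45277/R(30) - 20008/(-1485) = 45277/((50/30)) - 20008/(-1485) = 45277/((50*(1/30))) - 20008*(-1/1485) = 45277/(5/3) + 20008/1485 = 45277*(⅗) + 20008/1485 = 135831/5 + 20008/1485 = 8072363/297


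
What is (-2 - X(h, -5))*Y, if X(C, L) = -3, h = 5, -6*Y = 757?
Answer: -757/6 ≈ -126.17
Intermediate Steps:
Y = -757/6 (Y = -⅙*757 = -757/6 ≈ -126.17)
(-2 - X(h, -5))*Y = (-2 - 1*(-3))*(-757/6) = (-2 + 3)*(-757/6) = 1*(-757/6) = -757/6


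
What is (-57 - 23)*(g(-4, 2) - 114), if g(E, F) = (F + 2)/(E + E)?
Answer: 9160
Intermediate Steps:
g(E, F) = (2 + F)/(2*E) (g(E, F) = (2 + F)/((2*E)) = (2 + F)*(1/(2*E)) = (2 + F)/(2*E))
(-57 - 23)*(g(-4, 2) - 114) = (-57 - 23)*((1/2)*(2 + 2)/(-4) - 114) = -80*((1/2)*(-1/4)*4 - 114) = -80*(-1/2 - 114) = -80*(-229/2) = 9160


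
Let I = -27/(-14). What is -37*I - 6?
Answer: -1083/14 ≈ -77.357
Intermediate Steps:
I = 27/14 (I = -27*(-1/14) = 27/14 ≈ 1.9286)
-37*I - 6 = -37*27/14 - 6 = -999/14 - 6 = -1083/14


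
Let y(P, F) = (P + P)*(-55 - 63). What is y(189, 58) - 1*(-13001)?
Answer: -31603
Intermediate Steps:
y(P, F) = -236*P (y(P, F) = (2*P)*(-118) = -236*P)
y(189, 58) - 1*(-13001) = -236*189 - 1*(-13001) = -44604 + 13001 = -31603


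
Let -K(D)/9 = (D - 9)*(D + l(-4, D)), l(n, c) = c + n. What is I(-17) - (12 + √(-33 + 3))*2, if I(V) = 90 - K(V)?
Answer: 8958 - 2*I*√30 ≈ 8958.0 - 10.954*I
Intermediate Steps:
K(D) = -9*(-9 + D)*(-4 + 2*D) (K(D) = -9*(D - 9)*(D + (D - 4)) = -9*(-9 + D)*(D + (-4 + D)) = -9*(-9 + D)*(-4 + 2*D))
I(V) = 414 - 198*V + 18*V² (I(V) = 90 - (-324 - 18*V² + 198*V) = 90 + (324 - 198*V + 18*V²) = 414 - 198*V + 18*V²)
I(-17) - (12 + √(-33 + 3))*2 = (414 - 198*(-17) + 18*(-17)²) - (12 + √(-33 + 3))*2 = (414 + 3366 + 18*289) - (12 + √(-30))*2 = (414 + 3366 + 5202) - (12 + I*√30)*2 = 8982 - (24 + 2*I*√30) = 8982 + (-24 - 2*I*√30) = 8958 - 2*I*√30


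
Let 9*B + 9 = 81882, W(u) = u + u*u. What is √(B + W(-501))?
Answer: √259597 ≈ 509.51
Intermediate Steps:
W(u) = u + u²
B = 9097 (B = -1 + (⅑)*81882 = -1 + 9098 = 9097)
√(B + W(-501)) = √(9097 - 501*(1 - 501)) = √(9097 - 501*(-500)) = √(9097 + 250500) = √259597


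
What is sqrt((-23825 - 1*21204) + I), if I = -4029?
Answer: I*sqrt(49058) ≈ 221.49*I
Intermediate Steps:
sqrt((-23825 - 1*21204) + I) = sqrt((-23825 - 1*21204) - 4029) = sqrt((-23825 - 21204) - 4029) = sqrt(-45029 - 4029) = sqrt(-49058) = I*sqrt(49058)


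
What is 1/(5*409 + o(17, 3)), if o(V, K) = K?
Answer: 1/2048 ≈ 0.00048828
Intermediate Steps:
1/(5*409 + o(17, 3)) = 1/(5*409 + 3) = 1/(2045 + 3) = 1/2048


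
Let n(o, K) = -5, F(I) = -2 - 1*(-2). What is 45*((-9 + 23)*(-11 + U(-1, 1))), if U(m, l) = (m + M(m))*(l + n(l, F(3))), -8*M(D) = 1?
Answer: -4095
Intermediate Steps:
F(I) = 0 (F(I) = -2 + 2 = 0)
M(D) = -⅛ (M(D) = -⅛*1 = -⅛)
U(m, l) = (-5 + l)*(-⅛ + m) (U(m, l) = (m - ⅛)*(l - 5) = (-⅛ + m)*(-5 + l) = (-5 + l)*(-⅛ + m))
45*((-9 + 23)*(-11 + U(-1, 1))) = 45*((-9 + 23)*(-11 + (5/8 - 5*(-1) - ⅛*1 + 1*(-1)))) = 45*(14*(-11 + (5/8 + 5 - ⅛ - 1))) = 45*(14*(-11 + 9/2)) = 45*(14*(-13/2)) = 45*(-91) = -4095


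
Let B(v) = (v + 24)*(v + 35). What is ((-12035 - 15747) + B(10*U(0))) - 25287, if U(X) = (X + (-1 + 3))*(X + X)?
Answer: -52229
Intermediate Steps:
U(X) = 2*X*(2 + X) (U(X) = (X + 2)*(2*X) = (2 + X)*(2*X) = 2*X*(2 + X))
B(v) = (24 + v)*(35 + v)
((-12035 - 15747) + B(10*U(0))) - 25287 = ((-12035 - 15747) + (840 + (10*(2*0*(2 + 0)))**2 + 59*(10*(2*0*(2 + 0))))) - 25287 = (-27782 + (840 + (10*(2*0*2))**2 + 59*(10*(2*0*2)))) - 25287 = (-27782 + (840 + (10*0)**2 + 59*(10*0))) - 25287 = (-27782 + (840 + 0**2 + 59*0)) - 25287 = (-27782 + (840 + 0 + 0)) - 25287 = (-27782 + 840) - 25287 = -26942 - 25287 = -52229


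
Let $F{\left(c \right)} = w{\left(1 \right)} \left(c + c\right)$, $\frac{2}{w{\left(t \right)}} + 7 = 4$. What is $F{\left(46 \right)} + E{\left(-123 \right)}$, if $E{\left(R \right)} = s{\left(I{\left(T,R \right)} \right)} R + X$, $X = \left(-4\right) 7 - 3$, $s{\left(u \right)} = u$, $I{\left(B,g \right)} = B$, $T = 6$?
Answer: $- \frac{2491}{3} \approx -830.33$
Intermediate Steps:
$X = -31$ ($X = -28 - 3 = -31$)
$w{\left(t \right)} = - \frac{2}{3}$ ($w{\left(t \right)} = \frac{2}{-7 + 4} = \frac{2}{-3} = 2 \left(- \frac{1}{3}\right) = - \frac{2}{3}$)
$F{\left(c \right)} = - \frac{4 c}{3}$ ($F{\left(c \right)} = - \frac{2 \left(c + c\right)}{3} = - \frac{2 \cdot 2 c}{3} = - \frac{4 c}{3}$)
$E{\left(R \right)} = -31 + 6 R$ ($E{\left(R \right)} = 6 R - 31 = -31 + 6 R$)
$F{\left(46 \right)} + E{\left(-123 \right)} = \left(- \frac{4}{3}\right) 46 + \left(-31 + 6 \left(-123\right)\right) = - \frac{184}{3} - 769 = - \frac{2491}{3}$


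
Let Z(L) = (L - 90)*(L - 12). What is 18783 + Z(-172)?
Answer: 66991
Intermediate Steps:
Z(L) = (-90 + L)*(-12 + L)
18783 + Z(-172) = 18783 + (1080 + (-172)² - 102*(-172)) = 18783 + (1080 + 29584 + 17544) = 18783 + 48208 = 66991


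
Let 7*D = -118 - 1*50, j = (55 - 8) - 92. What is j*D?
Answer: 1080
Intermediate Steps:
j = -45 (j = 47 - 92 = -45)
D = -24 (D = (-118 - 1*50)/7 = (-118 - 50)/7 = (⅐)*(-168) = -24)
j*D = -45*(-24) = 1080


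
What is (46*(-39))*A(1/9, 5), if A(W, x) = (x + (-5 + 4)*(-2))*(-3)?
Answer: 37674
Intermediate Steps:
A(W, x) = -6 - 3*x (A(W, x) = (x - 1*(-2))*(-3) = (x + 2)*(-3) = (2 + x)*(-3) = -6 - 3*x)
(46*(-39))*A(1/9, 5) = (46*(-39))*(-6 - 3*5) = -1794*(-6 - 15) = -1794*(-21) = 37674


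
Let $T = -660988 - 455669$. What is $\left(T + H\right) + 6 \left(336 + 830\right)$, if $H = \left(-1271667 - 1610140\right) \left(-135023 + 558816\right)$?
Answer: $-1221290743612$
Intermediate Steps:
$T = -1116657$
$H = -1221289633951$ ($H = \left(-2881807\right) 423793 = -1221289633951$)
$\left(T + H\right) + 6 \left(336 + 830\right) = \left(-1116657 - 1221289633951\right) + 6 \left(336 + 830\right) = -1221290750608 + 6 \cdot 1166 = -1221290750608 + 6996 = -1221290743612$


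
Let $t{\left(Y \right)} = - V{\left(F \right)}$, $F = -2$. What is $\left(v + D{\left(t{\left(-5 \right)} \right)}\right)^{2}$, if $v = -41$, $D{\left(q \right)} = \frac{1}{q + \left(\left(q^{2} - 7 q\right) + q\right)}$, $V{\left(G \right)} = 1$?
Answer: $\frac{60025}{36} \approx 1667.4$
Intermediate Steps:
$t{\left(Y \right)} = -1$ ($t{\left(Y \right)} = \left(-1\right) 1 = -1$)
$D{\left(q \right)} = \frac{1}{q^{2} - 5 q}$ ($D{\left(q \right)} = \frac{1}{q + \left(q^{2} - 6 q\right)} = \frac{1}{q^{2} - 5 q}$)
$\left(v + D{\left(t{\left(-5 \right)} \right)}\right)^{2} = \left(-41 + \frac{1}{\left(-1\right) \left(-5 - 1\right)}\right)^{2} = \left(-41 - \frac{1}{-6}\right)^{2} = \left(-41 - - \frac{1}{6}\right)^{2} = \left(-41 + \frac{1}{6}\right)^{2} = \left(- \frac{245}{6}\right)^{2} = \frac{60025}{36}$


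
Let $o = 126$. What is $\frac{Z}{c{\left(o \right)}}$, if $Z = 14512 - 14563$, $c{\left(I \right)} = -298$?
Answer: $\frac{51}{298} \approx 0.17114$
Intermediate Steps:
$Z = -51$
$\frac{Z}{c{\left(o \right)}} = - \frac{51}{-298} = \left(-51\right) \left(- \frac{1}{298}\right) = \frac{51}{298}$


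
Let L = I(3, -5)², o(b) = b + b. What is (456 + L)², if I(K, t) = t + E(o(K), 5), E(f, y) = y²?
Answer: 732736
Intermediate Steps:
o(b) = 2*b
I(K, t) = 25 + t (I(K, t) = t + 5² = t + 25 = 25 + t)
L = 400 (L = (25 - 5)² = 20² = 400)
(456 + L)² = (456 + 400)² = 856² = 732736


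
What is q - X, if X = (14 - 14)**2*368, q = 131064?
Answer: 131064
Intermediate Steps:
X = 0 (X = 0**2*368 = 0*368 = 0)
q - X = 131064 - 1*0 = 131064 + 0 = 131064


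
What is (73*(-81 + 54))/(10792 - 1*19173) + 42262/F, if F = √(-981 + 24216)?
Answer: 1971/8381 + 42262*√23235/23235 ≈ 277.49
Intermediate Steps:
F = √23235 ≈ 152.43
(73*(-81 + 54))/(10792 - 1*19173) + 42262/F = (73*(-81 + 54))/(10792 - 1*19173) + 42262/(√23235) = (73*(-27))/(10792 - 19173) + 42262*(√23235/23235) = -1971/(-8381) + 42262*√23235/23235 = -1971*(-1/8381) + 42262*√23235/23235 = 1971/8381 + 42262*√23235/23235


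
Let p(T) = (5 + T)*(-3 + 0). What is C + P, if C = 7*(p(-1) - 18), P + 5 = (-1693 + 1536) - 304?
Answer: -676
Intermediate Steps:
p(T) = -15 - 3*T (p(T) = (5 + T)*(-3) = -15 - 3*T)
P = -466 (P = -5 + ((-1693 + 1536) - 304) = -5 + (-157 - 304) = -5 - 461 = -466)
C = -210 (C = 7*((-15 - 3*(-1)) - 18) = 7*((-15 + 3) - 18) = 7*(-12 - 18) = 7*(-30) = -210)
C + P = -210 - 466 = -676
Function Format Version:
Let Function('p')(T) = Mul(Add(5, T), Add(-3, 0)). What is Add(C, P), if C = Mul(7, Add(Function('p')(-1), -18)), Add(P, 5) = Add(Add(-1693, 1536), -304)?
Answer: -676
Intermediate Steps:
Function('p')(T) = Add(-15, Mul(-3, T)) (Function('p')(T) = Mul(Add(5, T), -3) = Add(-15, Mul(-3, T)))
P = -466 (P = Add(-5, Add(Add(-1693, 1536), -304)) = Add(-5, Add(-157, -304)) = Add(-5, -461) = -466)
C = -210 (C = Mul(7, Add(Add(-15, Mul(-3, -1)), -18)) = Mul(7, Add(Add(-15, 3), -18)) = Mul(7, Add(-12, -18)) = Mul(7, -30) = -210)
Add(C, P) = Add(-210, -466) = -676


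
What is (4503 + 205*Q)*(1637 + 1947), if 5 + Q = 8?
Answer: 18342912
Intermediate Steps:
Q = 3 (Q = -5 + 8 = 3)
(4503 + 205*Q)*(1637 + 1947) = (4503 + 205*3)*(1637 + 1947) = (4503 + 615)*3584 = 5118*3584 = 18342912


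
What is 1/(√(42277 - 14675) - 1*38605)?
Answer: -38605/1490318423 - √27602/1490318423 ≈ -2.6015e-5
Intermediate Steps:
1/(√(42277 - 14675) - 1*38605) = 1/(√27602 - 38605) = 1/(-38605 + √27602)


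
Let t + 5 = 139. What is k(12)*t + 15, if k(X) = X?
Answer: 1623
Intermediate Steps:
t = 134 (t = -5 + 139 = 134)
k(12)*t + 15 = 12*134 + 15 = 1608 + 15 = 1623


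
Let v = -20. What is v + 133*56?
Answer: 7428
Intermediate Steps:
v + 133*56 = -20 + 133*56 = -20 + 7448 = 7428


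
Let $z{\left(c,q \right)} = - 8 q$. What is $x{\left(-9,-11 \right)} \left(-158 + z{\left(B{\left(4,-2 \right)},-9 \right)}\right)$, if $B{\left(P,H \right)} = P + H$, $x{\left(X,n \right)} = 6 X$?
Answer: $4644$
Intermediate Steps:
$B{\left(P,H \right)} = H + P$
$x{\left(-9,-11 \right)} \left(-158 + z{\left(B{\left(4,-2 \right)},-9 \right)}\right) = 6 \left(-9\right) \left(-158 - -72\right) = - 54 \left(-158 + 72\right) = \left(-54\right) \left(-86\right) = 4644$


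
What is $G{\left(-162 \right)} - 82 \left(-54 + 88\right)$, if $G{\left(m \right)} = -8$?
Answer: $-2796$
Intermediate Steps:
$G{\left(-162 \right)} - 82 \left(-54 + 88\right) = -8 - 82 \left(-54 + 88\right) = -8 - 82 \cdot 34 = -8 - 2788 = -2796$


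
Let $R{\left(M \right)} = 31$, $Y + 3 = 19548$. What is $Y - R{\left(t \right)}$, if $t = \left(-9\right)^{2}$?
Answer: $19514$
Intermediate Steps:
$Y = 19545$ ($Y = -3 + 19548 = 19545$)
$t = 81$
$Y - R{\left(t \right)} = 19545 - 31 = 19514$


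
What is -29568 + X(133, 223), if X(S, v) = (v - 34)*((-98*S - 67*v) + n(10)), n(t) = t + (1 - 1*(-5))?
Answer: -5313819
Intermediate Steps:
n(t) = 6 + t (n(t) = t + (1 + 5) = t + 6 = 6 + t)
X(S, v) = (-34 + v)*(16 - 98*S - 67*v) (X(S, v) = (v - 34)*((-98*S - 67*v) + (6 + 10)) = (-34 + v)*((-98*S - 67*v) + 16) = (-34 + v)*(16 - 98*S - 67*v))
-29568 + X(133, 223) = -29568 + (-544 - 67*223² + 2294*223 + 3332*133 - 98*133*223) = -29568 + (-544 - 67*49729 + 511562 + 443156 - 2906582) = -29568 + (-544 - 3331843 + 511562 + 443156 - 2906582) = -29568 - 5284251 = -5313819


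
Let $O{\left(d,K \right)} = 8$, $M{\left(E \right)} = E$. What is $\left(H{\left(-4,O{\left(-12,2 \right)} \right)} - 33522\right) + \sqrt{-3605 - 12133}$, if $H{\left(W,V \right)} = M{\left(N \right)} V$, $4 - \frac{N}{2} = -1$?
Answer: $-33442 + i \sqrt{15738} \approx -33442.0 + 125.45 i$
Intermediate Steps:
$N = 10$ ($N = 8 - -2 = 8 + 2 = 10$)
$H{\left(W,V \right)} = 10 V$
$\left(H{\left(-4,O{\left(-12,2 \right)} \right)} - 33522\right) + \sqrt{-3605 - 12133} = \left(10 \cdot 8 - 33522\right) + \sqrt{-3605 - 12133} = \left(80 - 33522\right) + \sqrt{-15738} = -33442 + i \sqrt{15738}$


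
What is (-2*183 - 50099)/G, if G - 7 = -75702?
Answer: 10093/15139 ≈ 0.66669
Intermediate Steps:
G = -75695 (G = 7 - 75702 = -75695)
(-2*183 - 50099)/G = (-2*183 - 50099)/(-75695) = (-366 - 50099)*(-1/75695) = -50465*(-1/75695) = 10093/15139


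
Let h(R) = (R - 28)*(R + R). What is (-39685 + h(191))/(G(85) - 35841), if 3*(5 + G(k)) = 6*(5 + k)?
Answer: -22581/35666 ≈ -0.63312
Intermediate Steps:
h(R) = 2*R*(-28 + R) (h(R) = (-28 + R)*(2*R) = 2*R*(-28 + R))
G(k) = 5 + 2*k (G(k) = -5 + (6*(5 + k))/3 = -5 + (30 + 6*k)/3 = -5 + (10 + 2*k) = 5 + 2*k)
(-39685 + h(191))/(G(85) - 35841) = (-39685 + 2*191*(-28 + 191))/((5 + 2*85) - 35841) = (-39685 + 2*191*163)/((5 + 170) - 35841) = (-39685 + 62266)/(175 - 35841) = 22581/(-35666) = 22581*(-1/35666) = -22581/35666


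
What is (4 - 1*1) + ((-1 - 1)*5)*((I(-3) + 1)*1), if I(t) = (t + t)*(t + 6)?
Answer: 173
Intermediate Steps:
I(t) = 2*t*(6 + t) (I(t) = (2*t)*(6 + t) = 2*t*(6 + t))
(4 - 1*1) + ((-1 - 1)*5)*((I(-3) + 1)*1) = (4 - 1*1) + ((-1 - 1)*5)*((2*(-3)*(6 - 3) + 1)*1) = (4 - 1) + (-2*5)*((2*(-3)*3 + 1)*1) = 3 - 10*(-18 + 1) = 3 - (-170) = 3 - 10*(-17) = 3 + 170 = 173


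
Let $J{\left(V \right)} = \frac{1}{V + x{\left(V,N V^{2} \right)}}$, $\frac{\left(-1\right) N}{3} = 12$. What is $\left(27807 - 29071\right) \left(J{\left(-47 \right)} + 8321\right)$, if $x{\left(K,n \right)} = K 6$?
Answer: $- \frac{3460336512}{329} \approx -1.0518 \cdot 10^{7}$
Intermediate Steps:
$N = -36$ ($N = \left(-3\right) 12 = -36$)
$x{\left(K,n \right)} = 6 K$
$J{\left(V \right)} = \frac{1}{7 V}$ ($J{\left(V \right)} = \frac{1}{V + 6 V} = \frac{1}{7 V}$)
$\left(27807 - 29071\right) \left(J{\left(-47 \right)} + 8321\right) = \left(27807 - 29071\right) \left(\frac{1}{7 \left(-47\right)} + 8321\right) = - 1264 \left(\frac{1}{7} \left(- \frac{1}{47}\right) + 8321\right) = - 1264 \left(- \frac{1}{329} + 8321\right) = \left(-1264\right) \frac{2737608}{329} = - \frac{3460336512}{329}$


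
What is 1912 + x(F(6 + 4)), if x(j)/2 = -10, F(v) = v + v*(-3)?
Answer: 1892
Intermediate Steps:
F(v) = -2*v (F(v) = v - 3*v = -2*v)
x(j) = -20 (x(j) = 2*(-10) = -20)
1912 + x(F(6 + 4)) = 1912 - 20 = 1892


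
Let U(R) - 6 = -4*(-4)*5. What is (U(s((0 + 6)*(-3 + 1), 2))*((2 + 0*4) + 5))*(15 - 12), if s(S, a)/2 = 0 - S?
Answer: 1806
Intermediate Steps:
s(S, a) = -2*S (s(S, a) = 2*(0 - S) = 2*(-S) = -2*S)
U(R) = 86 (U(R) = 6 - 4*(-4)*5 = 6 + 16*5 = 6 + 80 = 86)
(U(s((0 + 6)*(-3 + 1), 2))*((2 + 0*4) + 5))*(15 - 12) = (86*((2 + 0*4) + 5))*(15 - 12) = (86*((2 + 0) + 5))*3 = (86*(2 + 5))*3 = (86*7)*3 = 602*3 = 1806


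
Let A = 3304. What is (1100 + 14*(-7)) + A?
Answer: 4306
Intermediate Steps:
(1100 + 14*(-7)) + A = (1100 + 14*(-7)) + 3304 = (1100 - 98) + 3304 = 1002 + 3304 = 4306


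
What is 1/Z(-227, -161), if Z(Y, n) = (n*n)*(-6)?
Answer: -1/155526 ≈ -6.4298e-6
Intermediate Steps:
Z(Y, n) = -6*n² (Z(Y, n) = n²*(-6) = -6*n²)
1/Z(-227, -161) = 1/(-6*(-161)²) = 1/(-6*25921) = 1/(-155526) = -1/155526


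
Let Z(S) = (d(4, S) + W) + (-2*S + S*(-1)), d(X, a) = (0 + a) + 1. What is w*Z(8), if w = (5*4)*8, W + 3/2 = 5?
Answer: -1840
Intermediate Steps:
d(X, a) = 1 + a (d(X, a) = a + 1 = 1 + a)
W = 7/2 (W = -3/2 + 5 = 7/2 ≈ 3.5000)
Z(S) = 9/2 - 2*S (Z(S) = ((1 + S) + 7/2) + (-2*S + S*(-1)) = (9/2 + S) + (-2*S - S) = (9/2 + S) - 3*S = 9/2 - 2*S)
w = 160 (w = 20*8 = 160)
w*Z(8) = 160*(9/2 - 2*8) = 160*(9/2 - 16) = 160*(-23/2) = -1840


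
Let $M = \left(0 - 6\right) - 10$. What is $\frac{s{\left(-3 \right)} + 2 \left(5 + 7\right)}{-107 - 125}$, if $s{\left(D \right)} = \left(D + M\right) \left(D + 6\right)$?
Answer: $\frac{33}{232} \approx 0.14224$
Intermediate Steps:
$M = -16$ ($M = \left(0 - 6\right) - 10 = -6 - 10 = -16$)
$s{\left(D \right)} = \left(-16 + D\right) \left(6 + D\right)$ ($s{\left(D \right)} = \left(D - 16\right) \left(D + 6\right) = \left(-16 + D\right) \left(6 + D\right)$)
$\frac{s{\left(-3 \right)} + 2 \left(5 + 7\right)}{-107 - 125} = \frac{\left(-96 + \left(-3\right)^{2} - -30\right) + 2 \left(5 + 7\right)}{-107 - 125} = \frac{\left(-96 + 9 + 30\right) + 2 \cdot 12}{-232} = \left(-57 + 24\right) \left(- \frac{1}{232}\right) = \left(-33\right) \left(- \frac{1}{232}\right) = \frac{33}{232}$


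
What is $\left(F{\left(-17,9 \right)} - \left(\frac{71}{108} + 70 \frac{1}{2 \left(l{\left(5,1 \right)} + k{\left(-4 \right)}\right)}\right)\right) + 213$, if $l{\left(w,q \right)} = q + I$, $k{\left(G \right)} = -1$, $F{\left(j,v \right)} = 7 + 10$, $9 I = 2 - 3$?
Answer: $\frac{58789}{108} \approx 544.34$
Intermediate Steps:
$I = - \frac{1}{9}$ ($I = \frac{2 - 3}{9} = \frac{1}{9} \left(-1\right) = - \frac{1}{9} \approx -0.11111$)
$F{\left(j,v \right)} = 17$
$l{\left(w,q \right)} = - \frac{1}{9} + q$ ($l{\left(w,q \right)} = q - \frac{1}{9} = - \frac{1}{9} + q$)
$\left(F{\left(-17,9 \right)} - \left(\frac{71}{108} + 70 \frac{1}{2 \left(l{\left(5,1 \right)} + k{\left(-4 \right)}\right)}\right)\right) + 213 = \left(17 - \left(\frac{71}{108} + 70 \frac{1}{2 \left(\left(- \frac{1}{9} + 1\right) - 1\right)}\right)\right) + 213 = \left(17 - \left(\frac{71}{108} + \frac{70}{\left(\frac{8}{9} - 1\right) 2}\right)\right) + 213 = \left(17 - \left(\frac{71}{108} + \frac{70}{\left(- \frac{1}{9}\right) 2}\right)\right) + 213 = \left(17 - \left(\frac{71}{108} + \frac{70}{- \frac{2}{9}}\right)\right) + 213 = \left(17 - - \frac{33949}{108}\right) + 213 = \left(17 + \left(315 - \frac{71}{108}\right)\right) + 213 = \left(17 + \frac{33949}{108}\right) + 213 = \frac{35785}{108} + 213 = \frac{58789}{108}$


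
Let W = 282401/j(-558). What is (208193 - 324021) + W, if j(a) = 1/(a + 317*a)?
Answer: -50110478872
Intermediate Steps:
j(a) = 1/(318*a)
W = -50110363044 (W = 282401/(((1/318)/(-558))) = 282401/(((1/318)*(-1/558))) = 282401/(-1/177444) = 282401*(-177444) = -50110363044)
(208193 - 324021) + W = (208193 - 324021) - 50110363044 = -115828 - 50110363044 = -50110478872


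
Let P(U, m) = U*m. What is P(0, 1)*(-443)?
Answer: 0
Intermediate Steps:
P(0, 1)*(-443) = (0*1)*(-443) = 0*(-443) = 0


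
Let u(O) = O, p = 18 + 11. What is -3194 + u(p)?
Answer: -3165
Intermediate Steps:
p = 29
-3194 + u(p) = -3194 + 29 = -3165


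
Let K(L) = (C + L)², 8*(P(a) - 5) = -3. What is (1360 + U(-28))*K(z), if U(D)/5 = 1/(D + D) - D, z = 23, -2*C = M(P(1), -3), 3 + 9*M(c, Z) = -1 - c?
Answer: 15240640765/18432 ≈ 8.2686e+5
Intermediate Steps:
P(a) = 37/8 (P(a) = 5 + (⅛)*(-3) = 5 - 3/8 = 37/8)
M(c, Z) = -4/9 - c/9 (M(c, Z) = -⅓ + (-1 - c)/9 = -⅓ + (-⅑ - c/9) = -4/9 - c/9)
C = 23/48 (C = -(-4/9 - ⅑*37/8)/2 = -(-4/9 - 37/72)/2 = -½*(-23/24) = 23/48 ≈ 0.47917)
U(D) = -5*D + 5/(2*D) (U(D) = 5*(1/(D + D) - D) = 5*(1/(2*D) - D) = -5*D + 5/(2*D))
K(L) = (23/48 + L)²
(1360 + U(-28))*K(z) = (1360 + (-5*(-28) + (5/2)/(-28)))*((23 + 48*23)²/2304) = (1360 + (140 + (5/2)*(-1/28)))*((23 + 1104)²/2304) = (1360 + (140 - 5/56))*((1/2304)*1127²) = (1360 + 7835/56)*((1/2304)*1270129) = (83995/56)*(1270129/2304) = 15240640765/18432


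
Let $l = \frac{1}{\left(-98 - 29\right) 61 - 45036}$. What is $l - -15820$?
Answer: $\frac{835027059}{52783} \approx 15820.0$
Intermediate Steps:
$l = - \frac{1}{52783}$ ($l = \frac{1}{\left(-127\right) 61 - 45036} = \frac{1}{-7747 - 45036} = \frac{1}{-52783} = - \frac{1}{52783} \approx -1.8945 \cdot 10^{-5}$)
$l - -15820 = - \frac{1}{52783} - -15820 = - \frac{1}{52783} + 15820 = \frac{835027059}{52783}$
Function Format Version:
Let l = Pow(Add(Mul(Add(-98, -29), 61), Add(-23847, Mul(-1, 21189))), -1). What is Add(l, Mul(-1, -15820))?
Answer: Rational(835027059, 52783) ≈ 15820.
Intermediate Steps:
l = Rational(-1, 52783) (l = Pow(Add(Mul(-127, 61), Add(-23847, -21189)), -1) = Pow(Add(-7747, -45036), -1) = Pow(-52783, -1) = Rational(-1, 52783) ≈ -1.8945e-5)
Add(l, Mul(-1, -15820)) = Add(Rational(-1, 52783), Mul(-1, -15820)) = Add(Rational(-1, 52783), 15820) = Rational(835027059, 52783)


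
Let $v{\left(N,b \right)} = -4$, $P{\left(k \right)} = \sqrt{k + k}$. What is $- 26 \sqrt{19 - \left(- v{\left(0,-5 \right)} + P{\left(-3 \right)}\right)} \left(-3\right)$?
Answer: $78 \sqrt{15 - i \sqrt{6}} \approx 303.09 - 24.585 i$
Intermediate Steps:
$P{\left(k \right)} = \sqrt{2} \sqrt{k}$ ($P{\left(k \right)} = \sqrt{2 k} = \sqrt{2} \sqrt{k}$)
$- 26 \sqrt{19 - \left(- v{\left(0,-5 \right)} + P{\left(-3 \right)}\right)} \left(-3\right) = - 26 \sqrt{19 - \left(4 + \sqrt{2} \sqrt{-3}\right)} \left(-3\right) = - 26 \sqrt{19 - \left(4 + \sqrt{2} i \sqrt{3}\right)} \left(-3\right) = - 26 \sqrt{19 - \left(4 + i \sqrt{6}\right)} \left(-3\right) = - 26 \sqrt{15 - i \sqrt{6}} \left(-3\right) = 78 \sqrt{15 - i \sqrt{6}}$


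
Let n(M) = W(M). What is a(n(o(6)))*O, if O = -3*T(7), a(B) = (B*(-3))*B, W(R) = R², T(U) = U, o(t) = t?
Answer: 81648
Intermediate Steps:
n(M) = M²
a(B) = -3*B² (a(B) = (-3*B)*B = -3*B²)
O = -21 (O = -3*7 = -21)
a(n(o(6)))*O = -3*(6²)²*(-21) = -3*36²*(-21) = -3*1296*(-21) = -3888*(-21) = 81648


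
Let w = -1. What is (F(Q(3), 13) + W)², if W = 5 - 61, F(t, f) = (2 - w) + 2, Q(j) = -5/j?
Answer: 2601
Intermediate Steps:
F(t, f) = 5 (F(t, f) = (2 - 1*(-1)) + 2 = (2 + 1) + 2 = 3 + 2 = 5)
W = -56
(F(Q(3), 13) + W)² = (5 - 56)² = (-51)² = 2601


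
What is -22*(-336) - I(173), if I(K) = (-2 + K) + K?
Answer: 7048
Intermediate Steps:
I(K) = -2 + 2*K
-22*(-336) - I(173) = -22*(-336) - (-2 + 2*173) = 7392 - (-2 + 346) = 7392 - 1*344 = 7392 - 344 = 7048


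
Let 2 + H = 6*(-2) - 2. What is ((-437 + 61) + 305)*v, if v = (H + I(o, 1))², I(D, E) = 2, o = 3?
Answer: -13916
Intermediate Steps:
H = -16 (H = -2 + (6*(-2) - 2) = -2 + (-12 - 2) = -2 - 14 = -16)
v = 196 (v = (-16 + 2)² = (-14)² = 196)
((-437 + 61) + 305)*v = ((-437 + 61) + 305)*196 = (-376 + 305)*196 = -71*196 = -13916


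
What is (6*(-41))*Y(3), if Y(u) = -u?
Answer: 738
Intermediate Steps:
(6*(-41))*Y(3) = (6*(-41))*(-1*3) = -246*(-3) = 738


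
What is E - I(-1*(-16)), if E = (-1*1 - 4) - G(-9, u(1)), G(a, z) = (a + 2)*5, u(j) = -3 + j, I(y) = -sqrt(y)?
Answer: 34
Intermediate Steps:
G(a, z) = 10 + 5*a (G(a, z) = (2 + a)*5 = 10 + 5*a)
E = 30 (E = (-1*1 - 4) - (10 + 5*(-9)) = (-1 - 4) - (10 - 45) = -5 - 1*(-35) = -5 + 35 = 30)
E - I(-1*(-16)) = 30 - (-1)*sqrt(-1*(-16)) = 30 - (-1)*sqrt(16) = 30 - (-1)*4 = 30 - 1*(-4) = 30 + 4 = 34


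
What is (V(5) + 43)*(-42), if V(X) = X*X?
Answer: -2856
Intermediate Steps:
V(X) = X²
(V(5) + 43)*(-42) = (5² + 43)*(-42) = (25 + 43)*(-42) = 68*(-42) = -2856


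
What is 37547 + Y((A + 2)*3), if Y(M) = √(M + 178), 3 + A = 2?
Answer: 37547 + √181 ≈ 37560.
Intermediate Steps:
A = -1 (A = -3 + 2 = -1)
Y(M) = √(178 + M)
37547 + Y((A + 2)*3) = 37547 + √(178 + (-1 + 2)*3) = 37547 + √(178 + 1*3) = 37547 + √(178 + 3) = 37547 + √181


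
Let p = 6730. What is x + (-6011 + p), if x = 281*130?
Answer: 37249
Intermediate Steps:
x = 36530
x + (-6011 + p) = 36530 + (-6011 + 6730) = 36530 + 719 = 37249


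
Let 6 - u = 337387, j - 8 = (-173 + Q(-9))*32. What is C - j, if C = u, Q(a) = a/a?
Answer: -331885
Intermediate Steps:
Q(a) = 1
j = -5496 (j = 8 + (-173 + 1)*32 = 8 - 172*32 = 8 - 5504 = -5496)
u = -337381 (u = 6 - 1*337387 = 6 - 337387 = -337381)
C = -337381
C - j = -337381 - 1*(-5496) = -337381 + 5496 = -331885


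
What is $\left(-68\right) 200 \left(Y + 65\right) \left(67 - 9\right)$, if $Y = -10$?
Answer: $-43384000$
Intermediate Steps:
$\left(-68\right) 200 \left(Y + 65\right) \left(67 - 9\right) = \left(-68\right) 200 \left(-10 + 65\right) \left(67 - 9\right) = - 13600 \cdot 55 \cdot 58 = \left(-13600\right) 3190 = -43384000$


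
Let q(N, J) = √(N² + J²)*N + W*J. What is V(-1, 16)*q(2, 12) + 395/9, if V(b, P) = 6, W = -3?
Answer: -1549/9 + 24*√37 ≈ -26.125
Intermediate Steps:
q(N, J) = -3*J + N*√(J² + N²) (q(N, J) = √(N² + J²)*N - 3*J = √(J² + N²)*N - 3*J = N*√(J² + N²) - 3*J = -3*J + N*√(J² + N²))
V(-1, 16)*q(2, 12) + 395/9 = 6*(-3*12 + 2*√(12² + 2²)) + 395/9 = 6*(-36 + 2*√(144 + 4)) + 395*(⅑) = 6*(-36 + 2*√148) + 395/9 = 6*(-36 + 2*(2*√37)) + 395/9 = 6*(-36 + 4*√37) + 395/9 = (-216 + 24*√37) + 395/9 = -1549/9 + 24*√37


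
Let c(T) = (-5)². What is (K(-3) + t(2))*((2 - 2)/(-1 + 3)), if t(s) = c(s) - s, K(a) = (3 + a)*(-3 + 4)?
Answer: 0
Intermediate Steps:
K(a) = 3 + a (K(a) = (3 + a)*1 = 3 + a)
c(T) = 25
t(s) = 25 - s
(K(-3) + t(2))*((2 - 2)/(-1 + 3)) = ((3 - 3) + (25 - 1*2))*((2 - 2)/(-1 + 3)) = (0 + (25 - 2))*(0/2) = (0 + 23)*(0*(½)) = 23*0 = 0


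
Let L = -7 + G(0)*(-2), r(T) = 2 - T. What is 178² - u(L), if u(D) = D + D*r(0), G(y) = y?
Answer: 31705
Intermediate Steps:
L = -7 (L = -7 + 0*(-2) = -7 + 0 = -7)
u(D) = 3*D (u(D) = D + D*(2 - 1*0) = D + D*(2 + 0) = D + D*2 = D + 2*D = 3*D)
178² - u(L) = 178² - 3*(-7) = 31684 - 1*(-21) = 31684 + 21 = 31705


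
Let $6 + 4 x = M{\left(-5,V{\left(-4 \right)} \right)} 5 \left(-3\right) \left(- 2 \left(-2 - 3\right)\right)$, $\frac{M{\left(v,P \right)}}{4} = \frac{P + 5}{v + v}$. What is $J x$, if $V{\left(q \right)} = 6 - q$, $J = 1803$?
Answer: $\frac{805941}{2} \approx 4.0297 \cdot 10^{5}$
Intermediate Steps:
$M{\left(v,P \right)} = \frac{2 \left(5 + P\right)}{v}$ ($M{\left(v,P \right)} = 4 \frac{P + 5}{v + v} = 4 \frac{5 + P}{2 v} = \frac{2 \left(5 + P\right)}{v}$)
$x = \frac{447}{2}$ ($x = - \frac{3}{2} + \frac{\frac{2 \left(5 + \left(6 - -4\right)\right)}{-5} \cdot 5 \left(-3\right) \left(- 2 \left(-2 - 3\right)\right)}{4} = - \frac{3}{2} + \frac{2 \left(- \frac{1}{5}\right) \left(5 + \left(6 + 4\right)\right) \left(- 15 \left(\left(-2\right) \left(-5\right)\right)\right)}{4} = - \frac{3}{2} + \frac{2 \left(- \frac{1}{5}\right) \left(5 + 10\right) \left(\left(-15\right) 10\right)}{4} = - \frac{3}{2} + \frac{2 \left(- \frac{1}{5}\right) 15 \left(-150\right)}{4} = - \frac{3}{2} + \frac{\left(-6\right) \left(-150\right)}{4} = - \frac{3}{2} + \frac{1}{4} \cdot 900 = - \frac{3}{2} + 225 = \frac{447}{2} \approx 223.5$)
$J x = 1803 \cdot \frac{447}{2} = \frac{805941}{2}$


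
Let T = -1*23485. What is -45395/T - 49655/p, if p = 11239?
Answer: -18741522/7541369 ≈ -2.4852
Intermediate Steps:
T = -23485
-45395/T - 49655/p = -45395/(-23485) - 49655/11239 = -45395*(-1/23485) - 49655*1/11239 = 1297/671 - 49655/11239 = -18741522/7541369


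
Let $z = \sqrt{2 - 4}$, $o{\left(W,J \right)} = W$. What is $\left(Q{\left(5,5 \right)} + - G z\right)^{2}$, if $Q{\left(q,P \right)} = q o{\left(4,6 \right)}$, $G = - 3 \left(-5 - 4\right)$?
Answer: $\left(20 - 27 i \sqrt{2}\right)^{2} \approx -1058.0 - 1527.4 i$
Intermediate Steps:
$G = 27$ ($G = \left(-3\right) \left(-9\right) = 27$)
$Q{\left(q,P \right)} = 4 q$ ($Q{\left(q,P \right)} = q 4 = 4 q$)
$z = i \sqrt{2}$ ($z = \sqrt{-2} = i \sqrt{2} \approx 1.4142 i$)
$\left(Q{\left(5,5 \right)} + - G z\right)^{2} = \left(4 \cdot 5 + \left(-1\right) 27 i \sqrt{2}\right)^{2} = \left(20 - 27 i \sqrt{2}\right)^{2}$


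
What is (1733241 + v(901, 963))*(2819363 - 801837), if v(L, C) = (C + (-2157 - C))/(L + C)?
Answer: 3259070208704121/932 ≈ 3.4969e+12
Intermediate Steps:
v(L, C) = -2157/(C + L)
(1733241 + v(901, 963))*(2819363 - 801837) = (1733241 - 2157/(963 + 901))*(2819363 - 801837) = (1733241 - 2157/1864)*2017526 = (3230759067/1864)*2017526 = 3259070208704121/932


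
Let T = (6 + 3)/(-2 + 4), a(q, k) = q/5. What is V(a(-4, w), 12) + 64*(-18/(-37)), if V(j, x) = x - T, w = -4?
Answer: 2859/74 ≈ 38.635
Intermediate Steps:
a(q, k) = q/5 (a(q, k) = q*(⅕) = q/5)
T = 9/2 ≈ 4.5000
V(j, x) = -9/2 + x (V(j, x) = x - 1*9/2 = x - 9/2 = -9/2 + x)
V(a(-4, w), 12) + 64*(-18/(-37)) = (-9/2 + 12) + 64*(-18/(-37)) = 15/2 + 64*(-18*(-1/37)) = 15/2 + 64*(18/37) = 15/2 + 1152/37 = 2859/74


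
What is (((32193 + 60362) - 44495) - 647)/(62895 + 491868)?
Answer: 47413/554763 ≈ 0.085465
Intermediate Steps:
(((32193 + 60362) - 44495) - 647)/(62895 + 491868) = ((92555 - 44495) - 647)/554763 = (48060 - 647)*(1/554763) = 47413*(1/554763) = 47413/554763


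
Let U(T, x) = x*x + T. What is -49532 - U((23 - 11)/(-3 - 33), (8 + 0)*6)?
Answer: -155507/3 ≈ -51836.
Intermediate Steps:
U(T, x) = T + x² (U(T, x) = x² + T = T + x²)
-49532 - U((23 - 11)/(-3 - 33), (8 + 0)*6) = -49532 - ((23 - 11)/(-3 - 33) + ((8 + 0)*6)²) = -49532 - (12/(-36) + (8*6)²) = -49532 - (12*(-1/36) + 48²) = -49532 - (-⅓ + 2304) = -49532 - 1*6911/3 = -49532 - 6911/3 = -155507/3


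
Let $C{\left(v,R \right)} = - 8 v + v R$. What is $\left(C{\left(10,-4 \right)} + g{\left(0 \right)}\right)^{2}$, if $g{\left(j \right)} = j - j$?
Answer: $14400$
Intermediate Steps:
$g{\left(j \right)} = 0$
$C{\left(v,R \right)} = - 8 v + R v$
$\left(C{\left(10,-4 \right)} + g{\left(0 \right)}\right)^{2} = \left(10 \left(-8 - 4\right) + 0\right)^{2} = \left(10 \left(-12\right) + 0\right)^{2} = \left(-120 + 0\right)^{2} = \left(-120\right)^{2} = 14400$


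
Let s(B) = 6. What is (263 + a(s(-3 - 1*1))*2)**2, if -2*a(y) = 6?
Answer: 66049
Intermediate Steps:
a(y) = -3 (a(y) = -1/2*6 = -3)
(263 + a(s(-3 - 1*1))*2)**2 = (263 - 3*2)**2 = (263 - 6)**2 = 257**2 = 66049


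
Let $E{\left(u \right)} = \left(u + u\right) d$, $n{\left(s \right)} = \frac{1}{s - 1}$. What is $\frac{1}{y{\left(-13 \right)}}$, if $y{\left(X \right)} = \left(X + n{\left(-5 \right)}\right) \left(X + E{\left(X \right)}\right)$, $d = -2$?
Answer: $- \frac{2}{1027} \approx -0.0019474$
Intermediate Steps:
$n{\left(s \right)} = \frac{1}{-1 + s}$
$E{\left(u \right)} = - 4 u$ ($E{\left(u \right)} = \left(u + u\right) \left(-2\right) = 2 u \left(-2\right) = - 4 u$)
$y{\left(X \right)} = - 3 X \left(- \frac{1}{6} + X\right)$ ($y{\left(X \right)} = \left(X + \frac{1}{-1 - 5}\right) \left(X - 4 X\right) = \left(X + \frac{1}{-6}\right) \left(- 3 X\right) = \left(X - \frac{1}{6}\right) \left(- 3 X\right) = \left(- \frac{1}{6} + X\right) \left(- 3 X\right) = - 3 X \left(- \frac{1}{6} + X\right)$)
$\frac{1}{y{\left(-13 \right)}} = \frac{1}{\frac{1}{2} \left(-13\right) \left(1 - -78\right)} = \frac{1}{\frac{1}{2} \left(-13\right) \left(1 + 78\right)} = \frac{1}{\frac{1}{2} \left(-13\right) 79} = \frac{1}{- \frac{1027}{2}} = - \frac{2}{1027}$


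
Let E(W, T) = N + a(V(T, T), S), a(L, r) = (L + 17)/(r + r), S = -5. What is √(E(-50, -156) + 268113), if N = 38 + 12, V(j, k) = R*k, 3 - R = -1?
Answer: √26822370/10 ≈ 517.90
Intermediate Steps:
R = 4 (R = 3 - 1*(-1) = 3 + 1 = 4)
V(j, k) = 4*k
a(L, r) = (17 + L)/(2*r) (a(L, r) = (17 + L)/((2*r)) = (17 + L)*(1/(2*r)) = (17 + L)/(2*r))
N = 50
E(W, T) = 483/10 - 2*T/5 (E(W, T) = 50 + (½)*(17 + 4*T)/(-5) = 50 + (½)*(-⅕)*(17 + 4*T) = 50 + (-17/10 - 2*T/5) = 483/10 - 2*T/5)
√(E(-50, -156) + 268113) = √((483/10 - ⅖*(-156)) + 268113) = √((483/10 + 312/5) + 268113) = √(1107/10 + 268113) = √(2682237/10) = √26822370/10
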